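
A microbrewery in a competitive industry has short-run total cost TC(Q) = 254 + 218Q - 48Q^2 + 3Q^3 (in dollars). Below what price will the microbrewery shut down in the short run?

The firm shuts down when price falls below the minimum of average variable cost. AVC = VC/Q = 218 - 48Q + 3Q^2.
At the minimum of AVC, MC = AVC. MC = 218 - 96Q + 9Q^2; setting MC = AVC gives 6Q^2 - 48Q = 0, so Q = 8. min AVC = 26.
The firm shuts down for any P below $26.

$26 per unit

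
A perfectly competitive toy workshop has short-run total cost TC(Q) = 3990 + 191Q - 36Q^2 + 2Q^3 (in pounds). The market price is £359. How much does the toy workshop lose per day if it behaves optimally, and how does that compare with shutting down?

Profit = -£70 at Q = 14

AVC = 191 - 36Q + 2Q^2; min AVC = £29 at Q = 9. Since P = £359 ≥ min AVC, the firm produces.
With MC = 191 - 72Q + 6Q^2, P = MC on the upward-sloping part at Q* = 14.
TR = 359·14 = 5026. TC = 3990 + 1106 = 5096. Profit = 5026 − 5096 = -£70.
Shutting down would mean losing the fixed cost of £3990, so operating at a loss of £70 is better by £3920.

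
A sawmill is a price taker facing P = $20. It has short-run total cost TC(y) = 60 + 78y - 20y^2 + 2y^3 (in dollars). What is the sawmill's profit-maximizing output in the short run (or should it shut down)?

Strip out fixed cost: VC = 78y - 20y^2 + 2y^3. Then AVC = 78 - 20y + 2y^2 and MC = 78 - 40y + 6y^2.
AVC hits its minimum where MC = AVC, at y = 5, giving min AVC = 78 - 20·5 + 2·5^2 = $28.
Since P = $20 < min AVC = $28, price fails to cover variable cost at any output.
The firm minimizes its loss by shutting down and losing only its fixed cost of $60.

Shut down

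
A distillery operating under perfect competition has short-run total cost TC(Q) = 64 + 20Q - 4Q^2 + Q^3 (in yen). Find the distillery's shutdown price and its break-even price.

Shutdown price = ¥16; break-even price = ¥36

AVC = 20 - 4Q + Q^2; minimized at Q = 2, giving min AVC = ¥16. That is the shutdown price.
ATC = 64/Q + 20 - 4Q + Q^2. Setting dATC/dQ = −64/Q^2 − 4 + 2Q = 0 gives Q = 4 (since 2·4^3 − 4·4^2 = 64).
min ATC = 64/4 + 20 − 4·4 + 4^2 = ¥36. That is the break-even price.
Between these two prices the firm operates at a loss; above ¥36 it earns a profit.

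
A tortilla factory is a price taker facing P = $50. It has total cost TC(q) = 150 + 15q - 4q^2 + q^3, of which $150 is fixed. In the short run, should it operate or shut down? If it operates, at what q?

Strip out fixed cost: VC = 15q - 4q^2 + q^3. Then AVC = 15 - 4q + q^2 and MC = 15 - 8q + 3q^2.
AVC is minimized where dAVC/dq = -4 + 2q = 0, at q = 2; min AVC = 15 - 4·2 + 2^2 = $11.
Since P = $50 ≥ min AVC = $11, price covers variable cost and the firm should produce.
P = MC gives -35 - 8q + 3q^2 = 0, with roots -7/3 and 5. Take the larger (rising MC): q* = 5.
Check: AVC at q = 5 is $20 ≤ P, so revenue covers variable cost.
Profit = P·q − TC = 50·5 − 250 = $0.

Produce at q = 5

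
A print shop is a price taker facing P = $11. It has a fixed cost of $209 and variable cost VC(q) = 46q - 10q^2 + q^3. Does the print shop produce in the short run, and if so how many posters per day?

Shut down

Strip out fixed cost: VC = 46q - 10q^2 + q^3. Then AVC = 46 - 10q + q^2 and MC = 46 - 20q + 3q^2.
AVC is minimized where dAVC/dq = -10 + 2q = 0, at q = 5; min AVC = 46 - 10·5 + 5^2 = $21.
With P < min AVC ($11 < $21), every unit sold adds to the loss.
The firm minimizes its loss by shutting down and losing only its fixed cost of $209.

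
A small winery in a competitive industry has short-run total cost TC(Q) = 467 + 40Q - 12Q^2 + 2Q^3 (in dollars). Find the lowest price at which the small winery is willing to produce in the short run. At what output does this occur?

$22 per unit, at Q = 3

The firm shuts down when price falls below the minimum of average variable cost. AVC = VC/Q = 40 - 12Q + 2Q^2.
dAVC/dQ = -12 + 4Q = 0 gives Q = 3. min AVC = 40 - 12·3 + 2·3^2 = 22.
The firm shuts down for any P below $22.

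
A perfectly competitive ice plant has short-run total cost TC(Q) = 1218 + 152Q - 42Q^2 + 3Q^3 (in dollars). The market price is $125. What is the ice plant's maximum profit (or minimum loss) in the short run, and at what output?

AVC = 152 - 42Q + 3Q^2 has its minimum $5 at Q = 7; price $125 clears that bar, so the firm operates.
MC = 152 - 84Q + 9Q^2. Setting P = MC and taking the root on the rising branch gives Q* = 9.
TR = 125·9 = 1125. TC = 1218 + 153 = 1371. Profit = 1125 − 1371 = -$246.
By producing, the firm covers all variable cost plus $972 of fixed cost; shutting down would lose the full $1218.

Profit = -$246 at Q = 9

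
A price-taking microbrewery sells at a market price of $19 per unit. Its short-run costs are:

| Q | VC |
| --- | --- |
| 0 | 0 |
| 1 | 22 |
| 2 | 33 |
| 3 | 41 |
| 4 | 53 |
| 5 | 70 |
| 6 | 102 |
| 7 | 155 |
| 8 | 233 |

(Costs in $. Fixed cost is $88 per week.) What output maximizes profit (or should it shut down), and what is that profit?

Compute π = P·Q − TC at each output: Q=0: -88; Q=1: -91; Q=2: -83; Q=3: -72; Q=4: -65; Q=5: -63; Q=6: -76; Q=7: -110; Q=8: -169.
Profit is maximized at Q = 5. AVC there is 70/5 = $14 ≤ P, so producing beats shutting down (which would give -$88).

Q = 5; profit = -$63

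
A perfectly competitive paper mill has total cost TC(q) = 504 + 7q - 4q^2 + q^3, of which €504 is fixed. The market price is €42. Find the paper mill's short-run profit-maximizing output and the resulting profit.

Profit = -€354 at q = 5

AVC = 7 - 4q + q^2 has its minimum €3 at q = 2; price €42 clears that bar, so the firm operates.
MC = 7 - 8q + 3q^2. Setting P = MC and taking the root on the rising branch gives q* = 5.
TR = 42·5 = 210. TC = 504 + 60 = 564. Profit = 210 − 564 = -€354.
Shutting down would mean losing the fixed cost of €504, so operating at a loss of €354 is better by €150.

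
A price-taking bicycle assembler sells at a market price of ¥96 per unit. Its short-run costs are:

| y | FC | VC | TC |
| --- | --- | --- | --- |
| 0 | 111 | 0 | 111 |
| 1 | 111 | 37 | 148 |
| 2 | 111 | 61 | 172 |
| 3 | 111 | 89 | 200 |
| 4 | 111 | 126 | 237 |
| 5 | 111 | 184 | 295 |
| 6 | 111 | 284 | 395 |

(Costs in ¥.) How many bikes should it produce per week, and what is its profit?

y = 5; profit = ¥185

Profit at each row (π = 96y − TC): y=0: -111; y=1: -52; y=2: 20; y=3: 88; y=4: 147; y=5: 185; y=6: 181.
Profit is maximized at y = 5. AVC there is 184/5 = ¥36.80 ≤ P, so producing beats shutting down (which would give -¥111).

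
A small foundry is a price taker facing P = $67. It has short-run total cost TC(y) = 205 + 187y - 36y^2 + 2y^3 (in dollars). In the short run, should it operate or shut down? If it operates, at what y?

From TC, MC = TC'(y) = 187 - 72y + 6y^2 and AVC = VC/y = 187 - 36y + 2y^2.
AVC hits its minimum where MC = AVC, at y = 9, giving min AVC = 187 - 36·9 + 2·9^2 = $25.
Because $67 ≥ $25, revenue can cover variable cost; the firm operates.
P = MC gives 120 - 72y + 6y^2 = 0, with roots 2 and 10. Take the larger (rising MC): y* = 10.
Check: AVC at y = 10 is $27 ≤ P, so revenue covers variable cost.
Profit = P·y − TC = 67·10 − 475 = $195.

Produce at y = 10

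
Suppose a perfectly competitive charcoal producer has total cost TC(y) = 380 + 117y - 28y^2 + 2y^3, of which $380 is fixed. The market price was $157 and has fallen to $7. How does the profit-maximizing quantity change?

MC = 117 - 56y + 6y^2; the shutdown threshold is min AVC = $19 (at y = 7).
With P = $157 above the shutdown price, P = MC gives y = 10.
At P = $7 < min AVC = $19, price no longer covers variable cost at any output, so the firm shuts down: y = 0.

Output falls from 10 to 0 (the firm shuts down)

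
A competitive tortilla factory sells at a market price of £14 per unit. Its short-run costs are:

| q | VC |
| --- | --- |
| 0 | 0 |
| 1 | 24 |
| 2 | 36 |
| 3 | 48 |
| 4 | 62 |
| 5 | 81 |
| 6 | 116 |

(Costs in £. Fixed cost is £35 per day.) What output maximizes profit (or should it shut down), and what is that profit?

q = 0 (shut down); profit = -£35

Compute π = P·q − TC at each output: q=0: -35; q=1: -45; q=2: -43; q=3: -41; q=4: -41; q=5: -46; q=6: -67.
Profit is highest at q = 0. Equivalently, the lowest AVC in the table is 62/4 ≈ £15.50 at q = 4, and P = £14 falls below it — price never covers variable cost, so the firm shuts down and loses only its fixed cost.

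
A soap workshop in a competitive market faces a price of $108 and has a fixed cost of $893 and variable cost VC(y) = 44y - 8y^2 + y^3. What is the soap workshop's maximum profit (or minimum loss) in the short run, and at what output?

AVC = 44 - 8y + y^2; min AVC = $28 at y = 4. Since P = $108 ≥ min AVC, the firm produces.
With MC = 44 - 16y + 3y^2, P = MC on the upward-sloping part at y* = 8.
TR = 108·8 = 864. TC = 893 + 352 = 1245. Profit = 864 − 1245 = -$381.
By producing, the firm covers all variable cost plus $512 of fixed cost; shutting down would lose the full $893.

Profit = -$381 at y = 8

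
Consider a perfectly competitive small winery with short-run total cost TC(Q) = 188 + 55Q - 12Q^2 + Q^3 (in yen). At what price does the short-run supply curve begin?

¥19 per unit

The firm shuts down when price falls below the minimum of average variable cost. AVC = VC/Q = 55 - 12Q + Q^2.
At the minimum of AVC, MC = AVC. MC = 55 - 24Q + 3Q^2; setting MC = AVC gives 2Q^2 - 12Q = 0, so Q = 6. min AVC = 19.
So the shutdown price is ¥19.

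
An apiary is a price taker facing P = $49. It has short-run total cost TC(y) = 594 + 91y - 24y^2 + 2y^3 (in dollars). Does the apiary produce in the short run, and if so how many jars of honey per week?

Variable cost is VC = 91y - 24y^2 + 2y^3, so AVC = VC/y = 91 - 24y + 2y^2 and MC = dTC/dy = 91 - 48y + 6y^2.
The AVC parabola has its vertex at y = 24/4 = 6, where AVC = 91 - 24·6 + 2·6^2 = $19.
Since P = $49 ≥ min AVC = $19, price covers variable cost and the firm should produce.
Set P = MC: 49 = 91 - 48y + 6y^2 → 42 - 48y + 6y^2 = 0. The roots are y = 1 and y = 7; the profit-maximizing output is on the rising part of MC, so y* = 7.
Check: AVC at y = 7 is $21 ≤ P, so revenue covers variable cost.
Profit = P·y − TC = 49·7 − 741 = -$398, a loss, but smaller than the $594 fixed cost the firm would lose by shutting down.

Produce at y = 7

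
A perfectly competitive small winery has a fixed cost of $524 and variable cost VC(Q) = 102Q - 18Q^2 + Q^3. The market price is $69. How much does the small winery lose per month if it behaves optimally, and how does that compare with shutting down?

Profit = -$40 at Q = 11

AVC = 102 - 18Q + Q^2; min AVC = $21 at Q = 9. Since P = $69 ≥ min AVC, the firm produces.
With MC = 102 - 36Q + 3Q^2, P = MC on the upward-sloping part at Q* = 11.
TR = 69·11 = 759. TC = 524 + 275 = 799. Profit = 759 − 799 = -$40.
By producing, the firm covers all variable cost plus $484 of fixed cost; shutting down would lose the full $524.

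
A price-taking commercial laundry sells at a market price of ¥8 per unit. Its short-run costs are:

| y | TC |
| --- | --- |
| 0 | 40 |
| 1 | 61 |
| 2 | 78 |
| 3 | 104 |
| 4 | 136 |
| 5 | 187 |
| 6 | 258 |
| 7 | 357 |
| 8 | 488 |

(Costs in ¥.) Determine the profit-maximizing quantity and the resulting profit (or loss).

y = 0 (shut down); profit = -¥40

Profit at each row (π = 8y − TC): y=0: -40; y=1: -53; y=2: -62; y=3: -80; y=4: -104; y=5: -147; y=6: -210; y=7: -301; y=8: -424.
Profit is highest at y = 0. Equivalently, the lowest AVC in the table is 38/2 ≈ ¥19 at y = 2, and P = ¥8 falls below it — price never covers variable cost, so the firm shuts down and loses only its fixed cost.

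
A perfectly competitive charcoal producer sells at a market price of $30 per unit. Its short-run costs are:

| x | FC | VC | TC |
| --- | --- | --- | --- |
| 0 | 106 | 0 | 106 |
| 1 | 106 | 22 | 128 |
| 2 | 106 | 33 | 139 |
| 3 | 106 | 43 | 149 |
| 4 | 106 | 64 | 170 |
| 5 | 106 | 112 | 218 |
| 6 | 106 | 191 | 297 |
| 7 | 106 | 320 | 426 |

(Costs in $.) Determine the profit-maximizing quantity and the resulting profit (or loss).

x = 4; profit = -$50

Profit at each row (π = 30x − TC): x=0: -106; x=1: -98; x=2: -79; x=3: -59; x=4: -50; x=5: -68; x=6: -117; x=7: -216.
Profit is maximized at x = 4. AVC there is 64/4 = $16 ≤ P, so producing beats shutting down (which would give -$106).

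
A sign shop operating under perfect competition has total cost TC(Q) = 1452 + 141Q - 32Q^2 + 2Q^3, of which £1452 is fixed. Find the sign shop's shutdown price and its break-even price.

Shutdown price = £13; break-even price = £163

AVC = 141 - 32Q + 2Q^2; minimized at Q = 8, giving min AVC = £13. That is the shutdown price.
ATC = 1452/Q + 141 - 32Q + 2Q^2. Setting dATC/dQ = −1452/Q^2 − 32 + 4Q = 0 gives Q = 11 (since 4·11^3 − 32·11^2 = 1452).
min ATC = 1452/11 + 141 − 32·11 + 2·11^2 = £163. That is the break-even price.
Between these two prices the firm operates at a loss; above £163 it earns a profit.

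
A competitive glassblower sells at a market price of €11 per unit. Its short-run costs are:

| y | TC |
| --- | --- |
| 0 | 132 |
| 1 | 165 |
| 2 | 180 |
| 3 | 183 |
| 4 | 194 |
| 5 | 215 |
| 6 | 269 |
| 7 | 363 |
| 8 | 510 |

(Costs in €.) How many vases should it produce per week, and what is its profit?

y = 0 (shut down); profit = -€132

Tabulate TR − TC: y=0: -132; y=1: -154; y=2: -158; y=3: -150; y=4: -150; y=5: -160; y=6: -203; y=7: -286; y=8: -422.
Profit is highest at y = 0. Equivalently, the lowest AVC in the table is 62/4 ≈ €15.50 at y = 4, and P = €11 falls below it — price never covers variable cost, so the firm shuts down and loses only its fixed cost.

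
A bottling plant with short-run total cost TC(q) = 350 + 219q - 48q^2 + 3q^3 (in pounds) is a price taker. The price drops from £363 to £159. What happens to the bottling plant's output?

Output falls from 12 to 10

AVC = 219 - 48q + 3q^2, minimized at q = 8 where min AVC = £27. MC = 219 - 96q + 9q^2.
At P = £363 ≥ min AVC, set P = MC on the rising branch: q = 12.
At P = £159 ≥ min AVC, set P = MC: q = 10. The firm stays open but cuts output.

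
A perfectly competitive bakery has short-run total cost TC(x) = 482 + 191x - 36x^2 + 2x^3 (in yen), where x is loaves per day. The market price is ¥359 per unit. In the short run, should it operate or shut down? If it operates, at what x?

Produce at x = 14

Variable cost is VC = 191x - 36x^2 + 2x^3, so AVC = VC/x = 191 - 36x + 2x^2 and MC = dTC/dx = 191 - 72x + 6x^2.
The AVC parabola has its vertex at x = 36/4 = 9, where AVC = 191 - 36·9 + 2·9^2 = ¥29.
Because ¥359 ≥ ¥29, revenue can cover variable cost; the firm operates.
P = MC gives -168 - 72x + 6x^2 = 0, with roots -2 and 14. Take the larger (rising MC): x* = 14.
Check: AVC at x = 14 is ¥79 ≤ P, so revenue covers variable cost.
Profit = P·x − TC = 359·14 − 1588 = ¥3438.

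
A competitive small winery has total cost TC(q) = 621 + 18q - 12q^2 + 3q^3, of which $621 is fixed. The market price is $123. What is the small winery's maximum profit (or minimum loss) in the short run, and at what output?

Profit = -$171 at q = 5

AVC = 18 - 12q + 3q^2; min AVC = $6 at q = 2. Since P = $123 ≥ min AVC, the firm produces.
With MC = 18 - 24q + 9q^2, P = MC on the upward-sloping part at q* = 5.
TR = 123·5 = 615. TC = 621 + 165 = 786. Profit = 615 − 786 = -$171.
By producing, the firm covers all variable cost plus $450 of fixed cost; shutting down would lose the full $621.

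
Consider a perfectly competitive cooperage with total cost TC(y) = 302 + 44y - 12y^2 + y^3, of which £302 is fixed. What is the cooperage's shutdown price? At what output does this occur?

The firm shuts down when price falls below the minimum of average variable cost. AVC = VC/y = 44 - 12y + y^2.
At the minimum of AVC, MC = AVC. MC = 44 - 24y + 3y^2; setting MC = AVC gives 2y^2 - 12y = 0, so y = 6. min AVC = 8.
The firm shuts down for any P below £8.

£8 per unit, at y = 6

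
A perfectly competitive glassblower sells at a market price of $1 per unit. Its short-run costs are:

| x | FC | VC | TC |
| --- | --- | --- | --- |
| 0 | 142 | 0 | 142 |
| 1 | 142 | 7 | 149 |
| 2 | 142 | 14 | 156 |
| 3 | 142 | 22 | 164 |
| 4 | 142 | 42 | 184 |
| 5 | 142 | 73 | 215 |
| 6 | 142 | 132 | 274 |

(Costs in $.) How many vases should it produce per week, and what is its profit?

x = 0 (shut down); profit = -$142

Tabulate TR − TC: x=0: -142; x=1: -148; x=2: -154; x=3: -161; x=4: -180; x=5: -210; x=6: -268.
Profit is highest at x = 0. Equivalently, the lowest AVC in the table is 7/1 ≈ $7 at x = 1, and P = $1 falls below it — price never covers variable cost, so the firm shuts down and loses only its fixed cost.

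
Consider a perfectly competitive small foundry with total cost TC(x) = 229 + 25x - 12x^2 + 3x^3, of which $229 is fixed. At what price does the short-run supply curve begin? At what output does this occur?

Short-run supply begins at min AVC. From VC = 25x - 12x^2 + 3x^3, AVC = 25 - 12x + 3x^2.
dAVC/dx = -12 + 6x = 0 gives x = 2. min AVC = 25 - 12·2 + 3·2^2 = 13.
The firm shuts down for any P below $13.

$13 per unit, at x = 2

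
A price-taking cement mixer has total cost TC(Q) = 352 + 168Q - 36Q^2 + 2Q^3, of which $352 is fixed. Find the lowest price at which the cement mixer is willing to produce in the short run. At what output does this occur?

The shutdown price is the minimum of AVC. VC = 168Q - 36Q^2 + 2Q^3, so AVC = 168 - 36Q + 2Q^2.
At the minimum of AVC, MC = AVC. MC = 168 - 72Q + 6Q^2; setting MC = AVC gives 4Q^2 - 36Q = 0, so Q = 9. min AVC = 6.
So the shutdown price is $6.

$6 per unit, at Q = 9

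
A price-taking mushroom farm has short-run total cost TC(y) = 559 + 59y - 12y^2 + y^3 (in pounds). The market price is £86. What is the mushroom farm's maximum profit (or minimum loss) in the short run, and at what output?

Profit = -£73 at y = 9

AVC = 59 - 12y + y^2; min AVC = £23 at y = 6. Since P = £86 ≥ min AVC, the firm produces.
With MC = 59 - 24y + 3y^2, P = MC on the upward-sloping part at y* = 9.
TR = 86·9 = 774. TC = 559 + 288 = 847. Profit = 774 − 847 = -£73.
Shutting down would mean losing the fixed cost of £559, so operating at a loss of £73 is better by £486.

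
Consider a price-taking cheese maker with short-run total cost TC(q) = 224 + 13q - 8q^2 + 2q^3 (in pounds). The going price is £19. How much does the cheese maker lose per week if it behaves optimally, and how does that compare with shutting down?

AVC = 13 - 8q + 2q^2; min AVC = £5 at q = 2. Since P = £19 ≥ min AVC, the firm produces.
MC = 13 - 16q + 6q^2. Setting P = MC and taking the root on the rising branch gives q* = 3.
TR = 19·3 = 57. TC = 224 + 21 = 245. Profit = 57 − 245 = -£188.
Shutting down would mean losing the fixed cost of £224, so operating at a loss of £188 is better by £36.

Profit = -£188 at q = 3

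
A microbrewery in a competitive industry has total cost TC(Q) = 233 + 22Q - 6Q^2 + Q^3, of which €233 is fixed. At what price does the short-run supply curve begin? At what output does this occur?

The shutdown price is the minimum of AVC. VC = 22Q - 6Q^2 + Q^3, so AVC = 22 - 6Q + Q^2.
At the minimum of AVC, MC = AVC. MC = 22 - 12Q + 3Q^2; setting MC = AVC gives 2Q^2 - 6Q = 0, so Q = 3. min AVC = 13.
So the shutdown price is €13.

€13 per unit, at Q = 3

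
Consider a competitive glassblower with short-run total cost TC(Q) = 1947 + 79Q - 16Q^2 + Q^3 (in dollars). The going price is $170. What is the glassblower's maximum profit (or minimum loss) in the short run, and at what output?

AVC = 79 - 16Q + Q^2 has its minimum $15 at Q = 8; price $170 clears that bar, so the firm operates.
MC = 79 - 32Q + 3Q^2. Setting P = MC and taking the root on the rising branch gives Q* = 13.
TR = 170·13 = 2210. TC = 1947 + 520 = 2467. Profit = 2210 − 2467 = -$257.
By producing, the firm covers all variable cost plus $1690 of fixed cost; shutting down would lose the full $1947.

Profit = -$257 at Q = 13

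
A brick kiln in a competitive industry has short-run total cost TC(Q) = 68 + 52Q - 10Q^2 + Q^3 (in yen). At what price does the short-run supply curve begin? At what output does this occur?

Short-run supply begins at min AVC. From VC = 52Q - 10Q^2 + Q^3, AVC = 52 - 10Q + Q^2.
At the minimum of AVC, MC = AVC. MC = 52 - 20Q + 3Q^2; setting MC = AVC gives 2Q^2 - 10Q = 0, so Q = 5. min AVC = 27.
So the shutdown price is ¥27.

¥27 per unit, at Q = 5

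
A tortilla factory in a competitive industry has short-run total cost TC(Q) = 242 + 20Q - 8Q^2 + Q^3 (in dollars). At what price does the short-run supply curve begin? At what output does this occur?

The shutdown price is the minimum of AVC. VC = 20Q - 8Q^2 + Q^3, so AVC = 20 - 8Q + Q^2.
dAVC/dQ = -8 + 2Q = 0 gives Q = 4. min AVC = 20 - 8·4 + 4^2 = 4.
The firm shuts down for any P below $4.

$4 per unit, at Q = 4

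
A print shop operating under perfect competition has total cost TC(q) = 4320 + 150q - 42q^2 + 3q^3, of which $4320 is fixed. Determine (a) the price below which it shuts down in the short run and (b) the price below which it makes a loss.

Shutdown price = min AVC. AVC = 150 - 42q + 3q^2, with vertex at q = 7 and minimum $3.
ATC = 4320/q + 150 - 42q + 3q^2. Setting dATC/dq = −4320/q^2 − 42 + 6q = 0 gives q = 12 (since 6·12^3 − 42·12^2 = 4320).
min ATC = 4320/12 + 150 − 42·12 + 3·12^2 = $438. That is the break-even price.
For $3 ≤ P < $438 the firm produces at a loss; below $3 it shuts down.

Shutdown price = $3; break-even price = $438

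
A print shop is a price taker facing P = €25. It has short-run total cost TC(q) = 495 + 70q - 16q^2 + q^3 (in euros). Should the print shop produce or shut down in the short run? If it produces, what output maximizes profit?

Produce at q = 9

From TC, MC = TC'(q) = 70 - 32q + 3q^2 and AVC = VC/q = 70 - 16q + q^2.
The AVC parabola has its vertex at q = 16/2 = 8, where AVC = 70 - 16·8 + 8^2 = €6.
P = €25 exceeds min AVC = €6, so the firm stays open.
Solving P = MC: 45 - 32q + 3q^2 = 0 ⇒ q = 5/3 or 9. On the upward-sloping branch, q* = 9.
Check: AVC at q = 9 is €7 ≤ P, so revenue covers variable cost.
Profit = P·q − TC = 25·9 − 558 = -€333, a loss, but smaller than the €495 fixed cost the firm would lose by shutting down.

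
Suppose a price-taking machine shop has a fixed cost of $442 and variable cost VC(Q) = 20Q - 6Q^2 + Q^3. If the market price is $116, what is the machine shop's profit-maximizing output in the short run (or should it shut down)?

Produce at Q = 8

Variable cost is VC = 20Q - 6Q^2 + Q^3, so AVC = VC/Q = 20 - 6Q + Q^2 and MC = dTC/dQ = 20 - 12Q + 3Q^2.
The AVC parabola has its vertex at Q = 6/2 = 3, where AVC = 20 - 6·3 + 3^2 = $11.
Since P = $116 ≥ min AVC = $11, price covers variable cost and the firm should produce.
P = MC gives -96 - 12Q + 3Q^2 = 0, with roots -4 and 8. Take the larger (rising MC): Q* = 8.
Check: AVC at Q = 8 is $36 ≤ P, so revenue covers variable cost.
Profit = P·Q − TC = 116·8 − 730 = $198.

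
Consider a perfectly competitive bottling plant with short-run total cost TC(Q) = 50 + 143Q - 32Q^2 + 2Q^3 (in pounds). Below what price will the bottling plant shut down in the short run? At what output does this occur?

The shutdown price is the minimum of AVC. VC = 143Q - 32Q^2 + 2Q^3, so AVC = 143 - 32Q + 2Q^2.
dAVC/dQ = -32 + 4Q = 0 gives Q = 8. min AVC = 143 - 32·8 + 2·8^2 = 15.
So the shutdown price is £15.

£15 per unit, at Q = 8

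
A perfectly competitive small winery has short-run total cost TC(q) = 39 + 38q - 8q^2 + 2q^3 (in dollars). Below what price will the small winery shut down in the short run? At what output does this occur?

The firm shuts down when price falls below the minimum of average variable cost. AVC = VC/q = 38 - 8q + 2q^2.
dAVC/dq = -8 + 4q = 0 gives q = 2. min AVC = 38 - 8·2 + 2·2^2 = 30.
The firm shuts down for any P below $30.

$30 per unit, at q = 2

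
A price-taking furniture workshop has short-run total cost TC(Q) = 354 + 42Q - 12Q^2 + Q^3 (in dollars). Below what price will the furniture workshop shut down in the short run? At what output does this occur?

The firm shuts down when price falls below the minimum of average variable cost. AVC = VC/Q = 42 - 12Q + Q^2.
At the minimum of AVC, MC = AVC. MC = 42 - 24Q + 3Q^2; setting MC = AVC gives 2Q^2 - 12Q = 0, so Q = 6. min AVC = 6.
The firm shuts down for any P below $6.

$6 per unit, at Q = 6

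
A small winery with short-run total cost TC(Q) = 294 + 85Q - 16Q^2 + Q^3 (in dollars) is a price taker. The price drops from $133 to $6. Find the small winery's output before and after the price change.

MC = 85 - 32Q + 3Q^2; the shutdown threshold is min AVC = $21 (at Q = 8).
With P = $133 above the shutdown price, P = MC gives Q = 12.
At P = $6 < min AVC = $21, price no longer covers variable cost at any output, so the firm shuts down: Q = 0.

Output falls from 12 to 0 (the firm shuts down)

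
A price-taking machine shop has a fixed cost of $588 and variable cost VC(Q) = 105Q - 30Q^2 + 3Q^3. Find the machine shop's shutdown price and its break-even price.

Shutdown price = $30; break-even price = $126

AVC = 105 - 30Q + 3Q^2; minimized at Q = 5, giving min AVC = $30. That is the shutdown price.
ATC = 588/Q + 105 - 30Q + 3Q^2. Setting dATC/dQ = −588/Q^2 − 30 + 6Q = 0 gives Q = 7 (since 6·7^3 − 30·7^2 = 588).
min ATC = 588/7 + 105 − 30·7 + 3·7^2 = $126. That is the break-even price.
For $30 ≤ P < $126 the firm produces at a loss; below $30 it shuts down.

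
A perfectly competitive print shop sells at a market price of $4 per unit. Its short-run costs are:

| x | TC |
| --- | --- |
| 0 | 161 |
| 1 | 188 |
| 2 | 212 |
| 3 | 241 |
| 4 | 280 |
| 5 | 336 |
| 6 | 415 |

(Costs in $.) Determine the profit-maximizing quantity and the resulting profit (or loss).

x = 0 (shut down); profit = -$161

Profit at each row (π = 4x − TC): x=0: -161; x=1: -184; x=2: -204; x=3: -229; x=4: -264; x=5: -316; x=6: -391.
Profit is highest at x = 0. Equivalently, the lowest AVC in the table is 51/2 ≈ $25.50 at x = 2, and P = $4 falls below it — price never covers variable cost, so the firm shuts down and loses only its fixed cost.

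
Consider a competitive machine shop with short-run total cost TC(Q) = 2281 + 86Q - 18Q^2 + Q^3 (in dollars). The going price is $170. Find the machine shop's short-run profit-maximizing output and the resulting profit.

AVC = 86 - 18Q + Q^2 has its minimum $5 at Q = 9; price $170 clears that bar, so the firm operates.
With MC = 86 - 36Q + 3Q^2, P = MC on the upward-sloping part at Q* = 14.
TR = 170·14 = 2380. TC = 2281 + 420 = 2701. Profit = 2380 − 2701 = -$321.
Shutting down would mean losing the fixed cost of $2281, so operating at a loss of $321 is better by $1960.

Profit = -$321 at Q = 14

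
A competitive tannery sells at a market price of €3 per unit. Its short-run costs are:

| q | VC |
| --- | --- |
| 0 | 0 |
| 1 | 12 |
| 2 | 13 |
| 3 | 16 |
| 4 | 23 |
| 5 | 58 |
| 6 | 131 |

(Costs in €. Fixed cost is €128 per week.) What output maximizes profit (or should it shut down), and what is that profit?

q = 0 (shut down); profit = -€128

Profit at each row (π = 3q − TC): q=0: -128; q=1: -137; q=2: -135; q=3: -135; q=4: -139; q=5: -171; q=6: -241.
Profit is highest at q = 0. Equivalently, the lowest AVC in the table is 16/3 ≈ €5.33 at q = 3, and P = €3 falls below it — price never covers variable cost, so the firm shuts down and loses only its fixed cost.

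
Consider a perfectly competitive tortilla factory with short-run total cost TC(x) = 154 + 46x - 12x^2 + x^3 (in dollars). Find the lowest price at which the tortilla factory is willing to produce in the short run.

The shutdown price is the minimum of AVC. VC = 46x - 12x^2 + x^3, so AVC = 46 - 12x + x^2.
At the minimum of AVC, MC = AVC. MC = 46 - 24x + 3x^2; setting MC = AVC gives 2x^2 - 12x = 0, so x = 6. min AVC = 10.
For P < $10 the firm produces nothing.

$10 per unit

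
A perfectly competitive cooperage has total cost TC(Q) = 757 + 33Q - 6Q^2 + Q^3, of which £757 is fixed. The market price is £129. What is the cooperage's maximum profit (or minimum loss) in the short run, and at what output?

Profit = -£117 at Q = 8

AVC = 33 - 6Q + Q^2; min AVC = £24 at Q = 3. Since P = £129 ≥ min AVC, the firm produces.
With MC = 33 - 12Q + 3Q^2, P = MC on the upward-sloping part at Q* = 8.
TR = 129·8 = 1032. TC = 757 + 392 = 1149. Profit = 1032 − 1149 = -£117.
That loss of £117 beats the £757 the firm would lose by shutting down; producing recovers £640 of fixed cost.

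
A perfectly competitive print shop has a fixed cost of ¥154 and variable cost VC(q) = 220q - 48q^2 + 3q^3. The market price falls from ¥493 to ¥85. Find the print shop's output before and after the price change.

AVC = 220 - 48q + 3q^2, minimized at q = 8 where min AVC = ¥28. MC = 220 - 96q + 9q^2.
With P = ¥493 above the shutdown price, P = MC gives q = 13.
At P = ¥85 ≥ min AVC, set P = MC: q = 9. The firm stays open but cuts output.

Output falls from 13 to 9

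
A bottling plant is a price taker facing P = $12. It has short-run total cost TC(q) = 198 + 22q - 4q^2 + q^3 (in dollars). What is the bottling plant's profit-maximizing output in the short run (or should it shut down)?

From TC, MC = TC'(q) = 22 - 8q + 3q^2 and AVC = VC/q = 22 - 4q + q^2.
The AVC parabola has its vertex at q = 4/2 = 2, where AVC = 22 - 4·2 + 2^2 = $18.
With P < min AVC ($12 < $18), every unit sold adds to the loss.
Shutting down limits the loss to fixed cost, $198.

Shut down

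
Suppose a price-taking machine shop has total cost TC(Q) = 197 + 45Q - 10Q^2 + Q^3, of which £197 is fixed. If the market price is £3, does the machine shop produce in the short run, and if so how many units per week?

Variable cost is VC = 45Q - 10Q^2 + Q^3, so AVC = VC/Q = 45 - 10Q + Q^2 and MC = dTC/dQ = 45 - 20Q + 3Q^2.
AVC hits its minimum where MC = AVC, at Q = 5, giving min AVC = 45 - 10·5 + 5^2 = £20.
P = £3 lies below min AVC = £20; no output level covers variable cost.
The firm minimizes its loss by shutting down and losing only its fixed cost of £197.

Shut down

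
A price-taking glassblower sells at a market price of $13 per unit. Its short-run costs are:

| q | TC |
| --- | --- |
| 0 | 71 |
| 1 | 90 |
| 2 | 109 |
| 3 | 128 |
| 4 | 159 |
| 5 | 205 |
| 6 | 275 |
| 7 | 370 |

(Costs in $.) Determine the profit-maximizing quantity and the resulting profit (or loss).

q = 0 (shut down); profit = -$71

Compute π = P·q − TC at each output: q=0: -71; q=1: -77; q=2: -83; q=3: -89; q=4: -107; q=5: -140; q=6: -197; q=7: -279.
Profit is highest at q = 0. Equivalently, the lowest AVC in the table is 19/1 ≈ $19 at q = 1, and P = $13 falls below it — price never covers variable cost, so the firm shuts down and loses only its fixed cost.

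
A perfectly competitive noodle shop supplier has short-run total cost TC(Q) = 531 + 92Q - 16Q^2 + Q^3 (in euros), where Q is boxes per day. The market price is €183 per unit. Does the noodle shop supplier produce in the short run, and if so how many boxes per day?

Produce at Q = 13

Variable cost is VC = 92Q - 16Q^2 + Q^3, so AVC = VC/Q = 92 - 16Q + Q^2 and MC = dTC/dQ = 92 - 32Q + 3Q^2.
AVC is minimized where dAVC/dQ = -16 + 2Q = 0, at Q = 8; min AVC = 92 - 16·8 + 8^2 = €28.
Because €183 ≥ €28, revenue can cover variable cost; the firm operates.
P = MC gives -91 - 32Q + 3Q^2 = 0, with roots -7/3 and 13. Take the larger (rising MC): Q* = 13.
Check: AVC at Q = 13 is €53 ≤ P, so revenue covers variable cost.
Profit = P·Q − TC = 183·13 − 1220 = €1159.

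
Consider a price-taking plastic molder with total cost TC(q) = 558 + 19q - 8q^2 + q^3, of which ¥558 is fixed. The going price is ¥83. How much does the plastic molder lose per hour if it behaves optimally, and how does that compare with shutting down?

AVC = 19 - 8q + q^2; min AVC = ¥3 at q = 4. Since P = ¥83 ≥ min AVC, the firm produces.
With MC = 19 - 16q + 3q^2, P = MC on the upward-sloping part at q* = 8.
TR = 83·8 = 664. TC = 558 + 152 = 710. Profit = 664 − 710 = -¥46.
Shutting down would mean losing the fixed cost of ¥558, so operating at a loss of ¥46 is better by ¥512.

Profit = -¥46 at q = 8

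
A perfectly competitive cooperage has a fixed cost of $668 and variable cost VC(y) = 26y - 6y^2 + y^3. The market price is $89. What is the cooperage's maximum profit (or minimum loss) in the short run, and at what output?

AVC = 26 - 6y + y^2; min AVC = $17 at y = 3. Since P = $89 ≥ min AVC, the firm produces.
With MC = 26 - 12y + 3y^2, P = MC on the upward-sloping part at y* = 7.
TR = 89·7 = 623. TC = 668 + 231 = 899. Profit = 623 − 899 = -$276.
That loss of $276 beats the $668 the firm would lose by shutting down; producing recovers $392 of fixed cost.

Profit = -$276 at y = 7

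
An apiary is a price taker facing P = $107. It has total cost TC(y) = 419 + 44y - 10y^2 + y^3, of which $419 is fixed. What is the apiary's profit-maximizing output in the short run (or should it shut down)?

Produce at y = 9

Variable cost is VC = 44y - 10y^2 + y^3, so AVC = VC/y = 44 - 10y + y^2 and MC = dTC/dy = 44 - 20y + 3y^2.
AVC is minimized where dAVC/dy = -10 + 2y = 0, at y = 5; min AVC = 44 - 10·5 + 5^2 = $19.
Since P = $107 ≥ min AVC = $19, price covers variable cost and the firm should produce.
Set P = MC: 107 = 44 - 20y + 3y^2 → -63 - 20y + 3y^2 = 0. The roots are y = -7/3 and y = 9; the profit-maximizing output is on the rising part of MC, so y* = 9.
Check: AVC at y = 9 is $35 ≤ P, so revenue covers variable cost.
Profit = P·y − TC = 107·9 − 734 = $229.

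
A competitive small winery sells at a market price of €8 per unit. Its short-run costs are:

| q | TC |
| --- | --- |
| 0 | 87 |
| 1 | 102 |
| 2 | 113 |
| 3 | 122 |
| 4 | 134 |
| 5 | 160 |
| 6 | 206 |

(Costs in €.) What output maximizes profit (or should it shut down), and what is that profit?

Tabulate TR − TC: q=0: -87; q=1: -94; q=2: -97; q=3: -98; q=4: -102; q=5: -120; q=6: -158.
Profit is highest at q = 0. Equivalently, the lowest AVC in the table is 35/3 ≈ €11.67 at q = 3, and P = €8 falls below it — price never covers variable cost, so the firm shuts down and loses only its fixed cost.

q = 0 (shut down); profit = -€87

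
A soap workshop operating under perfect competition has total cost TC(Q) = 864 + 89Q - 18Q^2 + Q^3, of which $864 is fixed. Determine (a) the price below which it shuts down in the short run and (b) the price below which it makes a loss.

Shutdown price = min AVC. AVC = 89 - 18Q + Q^2, with vertex at Q = 9 and minimum $8.
ATC = 864/Q + 89 - 18Q + Q^2. Setting dATC/dQ = −864/Q^2 − 18 + 2Q = 0 gives Q = 12 (since 2·12^3 − 18·12^2 = 864).
min ATC = 864/12 + 89 − 18·12 + 12^2 = $89. That is the break-even price.
Between these two prices the firm operates at a loss; above $89 it earns a profit.

Shutdown price = $8; break-even price = $89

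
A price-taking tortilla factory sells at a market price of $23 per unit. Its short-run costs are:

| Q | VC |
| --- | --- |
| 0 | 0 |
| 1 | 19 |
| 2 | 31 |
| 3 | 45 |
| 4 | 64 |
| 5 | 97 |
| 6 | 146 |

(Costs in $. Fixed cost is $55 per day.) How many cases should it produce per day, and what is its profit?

Compute π = P·Q − TC at each output: Q=0: -55; Q=1: -51; Q=2: -40; Q=3: -31; Q=4: -27; Q=5: -37; Q=6: -63.
Profit is maximized at Q = 4. AVC there is 64/4 = $16 ≤ P, so producing beats shutting down (which would give -$55).

Q = 4; profit = -$27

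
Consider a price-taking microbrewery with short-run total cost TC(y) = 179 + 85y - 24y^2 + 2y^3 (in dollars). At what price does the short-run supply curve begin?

The firm shuts down when price falls below the minimum of average variable cost. AVC = VC/y = 85 - 24y + 2y^2.
At the minimum of AVC, MC = AVC. MC = 85 - 48y + 6y^2; setting MC = AVC gives 4y^2 - 24y = 0, so y = 6. min AVC = 13.
For P < $13 the firm produces nothing.

$13 per unit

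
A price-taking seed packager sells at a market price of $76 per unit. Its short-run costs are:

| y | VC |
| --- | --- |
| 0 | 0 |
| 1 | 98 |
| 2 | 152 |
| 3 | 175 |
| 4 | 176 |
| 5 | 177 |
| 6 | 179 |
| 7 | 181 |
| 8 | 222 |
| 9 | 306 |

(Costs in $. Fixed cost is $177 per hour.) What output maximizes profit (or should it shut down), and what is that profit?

Compute π = P·y − TC at each output: y=0: -177; y=1: -199; y=2: -177; y=3: -124; y=4: -49; y=5: 26; y=6: 100; y=7: 174; y=8: 209; y=9: 201.
Profit is maximized at y = 8. AVC there is 222/8 = $27.75 ≤ P, so producing beats shutting down (which would give -$177).

y = 8; profit = $209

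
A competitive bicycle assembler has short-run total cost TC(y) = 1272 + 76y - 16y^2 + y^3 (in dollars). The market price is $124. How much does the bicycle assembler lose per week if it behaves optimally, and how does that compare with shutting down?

AVC = 76 - 16y + y^2 has its minimum $12 at y = 8; price $124 clears that bar, so the firm operates.
With MC = 76 - 32y + 3y^2, P = MC on the upward-sloping part at y* = 12.
TR = 124·12 = 1488. TC = 1272 + 336 = 1608. Profit = 1488 − 1608 = -$120.
That loss of $120 beats the $1272 the firm would lose by shutting down; producing recovers $1152 of fixed cost.

Profit = -$120 at y = 12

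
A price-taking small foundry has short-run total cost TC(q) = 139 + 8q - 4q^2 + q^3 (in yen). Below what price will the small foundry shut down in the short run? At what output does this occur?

¥4 per unit, at q = 2

The shutdown price is the minimum of AVC. VC = 8q - 4q^2 + q^3, so AVC = 8 - 4q + q^2.
At the minimum of AVC, MC = AVC. MC = 8 - 8q + 3q^2; setting MC = AVC gives 2q^2 - 4q = 0, so q = 2. min AVC = 4.
The firm shuts down for any P below ¥4.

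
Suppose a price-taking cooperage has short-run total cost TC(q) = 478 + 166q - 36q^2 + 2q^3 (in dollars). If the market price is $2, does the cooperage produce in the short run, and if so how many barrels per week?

Shut down

Strip out fixed cost: VC = 166q - 36q^2 + 2q^3. Then AVC = 166 - 36q + 2q^2 and MC = 166 - 72q + 6q^2.
The AVC parabola has its vertex at q = 36/4 = 9, where AVC = 166 - 36·9 + 2·9^2 = $4.
Since P = $2 < min AVC = $4, price fails to cover variable cost at any output.
Best response: produce nothing and absorb the $478 fixed cost.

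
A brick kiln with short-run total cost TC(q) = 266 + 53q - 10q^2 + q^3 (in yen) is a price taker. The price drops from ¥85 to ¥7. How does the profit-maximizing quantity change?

MC = 53 - 20q + 3q^2; the shutdown threshold is min AVC = ¥28 (at q = 5).
With P = ¥85 above the shutdown price, P = MC gives q = 8.
At P = ¥7 < min AVC = ¥28, price no longer covers variable cost at any output, so the firm shuts down: q = 0.

Output falls from 8 to 0 (the firm shuts down)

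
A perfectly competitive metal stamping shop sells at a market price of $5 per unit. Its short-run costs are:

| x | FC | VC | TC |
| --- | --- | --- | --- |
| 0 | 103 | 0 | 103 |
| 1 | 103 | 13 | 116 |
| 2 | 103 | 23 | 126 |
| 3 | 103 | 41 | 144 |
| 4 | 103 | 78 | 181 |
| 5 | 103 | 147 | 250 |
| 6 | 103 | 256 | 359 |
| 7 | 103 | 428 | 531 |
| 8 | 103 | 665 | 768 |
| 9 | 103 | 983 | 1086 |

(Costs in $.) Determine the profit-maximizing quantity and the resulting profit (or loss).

x = 0 (shut down); profit = -$103

Tabulate TR − TC: x=0: -103; x=1: -111; x=2: -116; x=3: -129; x=4: -161; x=5: -225; x=6: -329; x=7: -496; x=8: -728; x=9: -1041.
Profit is highest at x = 0. Equivalently, the lowest AVC in the table is 23/2 ≈ $11.50 at x = 2, and P = $5 falls below it — price never covers variable cost, so the firm shuts down and loses only its fixed cost.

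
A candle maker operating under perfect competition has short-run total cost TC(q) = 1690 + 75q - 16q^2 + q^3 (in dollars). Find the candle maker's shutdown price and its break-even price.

AVC = 75 - 16q + q^2; minimized at q = 8, giving min AVC = $11. That is the shutdown price.
ATC = 1690/q + 75 - 16q + q^2. Setting dATC/dq = −1690/q^2 − 16 + 2q = 0 gives q = 13 (since 2·13^3 − 16·13^2 = 1690).
min ATC = 1690/13 + 75 − 16·13 + 13^2 = $166. That is the break-even price.
Between these two prices the firm operates at a loss; above $166 it earns a profit.

Shutdown price = $11; break-even price = $166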